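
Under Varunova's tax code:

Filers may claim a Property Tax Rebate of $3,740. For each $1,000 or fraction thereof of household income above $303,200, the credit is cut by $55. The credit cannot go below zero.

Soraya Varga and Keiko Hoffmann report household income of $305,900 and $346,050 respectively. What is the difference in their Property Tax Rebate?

Soraya ($305,900): Property Tax Rebate: income exceeds $303,200 by $2,700, which is 3 full-or-partial $1,000 increments; reduction = 3 × $55 = $165, leaving $3,575.
Keiko ($346,050): Property Tax Rebate: income exceeds $303,200 by $42,850, which is 43 full-or-partial $1,000 increments; reduction = 43 × $55 = $2,365, leaving $1,375.
Difference: |$3,575 − $1,375| = $2,200.

$2,200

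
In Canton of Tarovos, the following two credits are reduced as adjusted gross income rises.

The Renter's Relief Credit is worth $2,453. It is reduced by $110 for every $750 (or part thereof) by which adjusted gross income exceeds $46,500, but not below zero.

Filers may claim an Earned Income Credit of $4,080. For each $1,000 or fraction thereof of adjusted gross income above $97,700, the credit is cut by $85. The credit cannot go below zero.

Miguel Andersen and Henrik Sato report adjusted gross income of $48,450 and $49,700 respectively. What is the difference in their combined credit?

$220

Miguel ($48,450): Renter's Relief Credit: income exceeds $46,500 by $1,950, which is 3 full-or-partial $750 increments; reduction = 3 × $110 = $330, leaving $2,123. Earned Income Credit: $48,450 is at or below the $97,700 threshold, so the full $4,080 applies. total $2,123 + $4,080 = $6,203
Henrik ($49,700): Renter's Relief Credit: income exceeds $46,500 by $3,200, which is 5 full-or-partial $750 increments; reduction = 5 × $110 = $550, leaving $1,903. Earned Income Credit: $49,700 is at or below the $97,700 threshold, so the full $4,080 applies. total $1,903 + $4,080 = $5,983
Difference: |$6,203 − $5,983| = $220.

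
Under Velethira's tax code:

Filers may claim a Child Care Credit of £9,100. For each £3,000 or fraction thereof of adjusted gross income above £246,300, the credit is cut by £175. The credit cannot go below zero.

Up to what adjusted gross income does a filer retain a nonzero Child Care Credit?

After 51 increments the reduction is 51 × £175 = £8,925, leaving £175; one more increment wipes it out. Increment 51 ends at excess 51 × £3,000 = £153,000, so the highest qualifying income is £246,300 + £153,000 = £399,300.

£399,300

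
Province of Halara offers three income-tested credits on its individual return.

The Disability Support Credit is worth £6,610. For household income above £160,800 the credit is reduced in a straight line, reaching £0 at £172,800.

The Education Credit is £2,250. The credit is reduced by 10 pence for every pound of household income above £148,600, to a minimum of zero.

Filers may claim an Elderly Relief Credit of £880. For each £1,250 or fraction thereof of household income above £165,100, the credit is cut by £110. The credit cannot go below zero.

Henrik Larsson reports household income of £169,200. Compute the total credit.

£2,613

Disability Support Credit: £169,200 is £8,400 into a £12,000 phase-out range, leaving 3,600/12,000 of the credit: £6,610 × 3,600/12,000 = £1,983.
Education Credit: 10% of the £20,600 excess over £148,600 is £2,060; credit = £2,250 − £2,060 = £190.
Elderly Relief Credit: income exceeds £165,100 by £4,100, which is 4 full-or-partial £1,250 increments; reduction = 4 × £110 = £440, leaving £440.
Total: £1,983 + £190 + £440 = £2,613.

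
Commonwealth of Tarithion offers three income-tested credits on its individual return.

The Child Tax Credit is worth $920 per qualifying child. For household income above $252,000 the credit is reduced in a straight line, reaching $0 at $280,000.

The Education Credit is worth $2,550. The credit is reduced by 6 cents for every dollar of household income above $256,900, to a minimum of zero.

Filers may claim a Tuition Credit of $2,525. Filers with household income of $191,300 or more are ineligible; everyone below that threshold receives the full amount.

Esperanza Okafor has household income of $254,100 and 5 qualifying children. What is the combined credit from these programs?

$6,805

Child Tax Credit: base = 5 × $920 = $4,600. $254,100 is $2,100 into a $28,000 phase-out range, leaving 25,900/28,000 of the credit: $4,600 × 25,900/28,000 = $4,255.
Education Credit: $254,100 is at or below the $256,900 threshold, so the full $2,550 applies.
Tuition Credit: $254,100 meets or exceeds the $191,300 cutoff, so the credit is $0.
Total: $4,255 + $2,550 + $0 = $6,805.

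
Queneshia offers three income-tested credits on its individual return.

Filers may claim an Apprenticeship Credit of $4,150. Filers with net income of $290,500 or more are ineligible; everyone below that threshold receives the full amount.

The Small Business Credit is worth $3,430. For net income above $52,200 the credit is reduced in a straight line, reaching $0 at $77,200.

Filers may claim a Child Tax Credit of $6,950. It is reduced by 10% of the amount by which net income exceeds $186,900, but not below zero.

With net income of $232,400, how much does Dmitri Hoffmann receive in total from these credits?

Apprenticeship Credit: $232,400 is below the $290,500 cutoff, so the full $4,150 applies.
Small Business Credit: $232,400 is at or above $77,200, so the credit is $0.
Child Tax Credit: 10% of the $45,500 excess over $186,900 is $4,550; credit = $6,950 − $4,550 = $2,400.
Total: $4,150 + $0 + $2,400 = $6,550.

$6,550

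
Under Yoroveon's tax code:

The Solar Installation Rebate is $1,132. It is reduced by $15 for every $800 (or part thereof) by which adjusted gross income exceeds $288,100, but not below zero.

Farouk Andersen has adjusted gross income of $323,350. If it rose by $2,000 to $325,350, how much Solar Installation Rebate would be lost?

$30

At $323,350 — income exceeds $288,100 by $35,250, which is 45 full-or-partial $800 increments; reduction = 45 × $15 = $675, leaving $457.
At $325,350 — income exceeds $288,100 by $37,250, which is 47 full-or-partial $800 increments; reduction = 47 × $15 = $705, leaving $427.
Lost: $457 − $427 = $30.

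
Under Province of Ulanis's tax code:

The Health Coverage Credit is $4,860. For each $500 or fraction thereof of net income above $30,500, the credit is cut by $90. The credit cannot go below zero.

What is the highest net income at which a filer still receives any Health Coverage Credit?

$57,000

After 53 increments the reduction is 53 × $90 = $4,770, leaving $90; one more increment wipes it out. Increment 53 ends at excess 53 × $500 = $26,500, so the highest qualifying income is $30,500 + $26,500 = $57,000.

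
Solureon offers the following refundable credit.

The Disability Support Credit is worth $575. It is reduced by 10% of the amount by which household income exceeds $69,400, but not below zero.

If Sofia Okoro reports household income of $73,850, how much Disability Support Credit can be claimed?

$130

Disability Support Credit: 10% of the $4,450 excess over $69,400 is $445; credit = $575 − $445 = $130.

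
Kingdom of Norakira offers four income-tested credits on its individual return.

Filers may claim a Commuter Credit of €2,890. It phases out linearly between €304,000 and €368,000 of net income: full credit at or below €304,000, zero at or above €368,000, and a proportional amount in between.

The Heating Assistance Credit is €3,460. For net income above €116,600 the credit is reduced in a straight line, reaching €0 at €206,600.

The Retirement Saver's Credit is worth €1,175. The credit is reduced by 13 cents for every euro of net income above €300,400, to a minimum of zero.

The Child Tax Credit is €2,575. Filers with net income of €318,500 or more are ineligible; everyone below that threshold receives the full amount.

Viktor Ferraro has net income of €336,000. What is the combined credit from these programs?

Commuter Credit: €336,000 is €32,000 into a €64,000 phase-out range, leaving 32,000/64,000 of the credit: €2,890 × 32,000/64,000 = €1,445.
Heating Assistance Credit: €336,000 is at or above €206,600, so the credit is €0.
Retirement Saver's Credit: 13% of the €35,600 excess over €300,400 is €4,628 ≥ base, so the credit is €0.
Child Tax Credit: €336,000 meets or exceeds the €318,500 cutoff, so the credit is €0.
Total: €1,445 + €0 + €0 + €0 = €1,445.

€1,445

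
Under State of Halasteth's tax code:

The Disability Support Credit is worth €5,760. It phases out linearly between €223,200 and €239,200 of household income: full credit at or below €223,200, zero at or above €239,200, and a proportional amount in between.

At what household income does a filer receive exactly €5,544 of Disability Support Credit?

€5,544 is 5,544/5,760 of the full €5,760, so 216/5,760 of the €16,000 range has been used: income = €223,200 + €16,000 × 216/5,760 = €223,800.

€223,800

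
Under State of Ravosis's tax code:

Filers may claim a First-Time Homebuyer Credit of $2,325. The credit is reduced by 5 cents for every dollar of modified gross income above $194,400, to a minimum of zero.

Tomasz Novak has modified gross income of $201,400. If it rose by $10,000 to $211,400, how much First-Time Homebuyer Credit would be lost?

At $201,400 — 5% of the $7,000 excess over $194,400 is $350; credit = $2,325 − $350 = $1,975.
At $211,400 — 5% of the $17,000 excess over $194,400 is $850; credit = $2,325 − $850 = $1,475.
Lost: $1,975 − $1,475 = $500.

$500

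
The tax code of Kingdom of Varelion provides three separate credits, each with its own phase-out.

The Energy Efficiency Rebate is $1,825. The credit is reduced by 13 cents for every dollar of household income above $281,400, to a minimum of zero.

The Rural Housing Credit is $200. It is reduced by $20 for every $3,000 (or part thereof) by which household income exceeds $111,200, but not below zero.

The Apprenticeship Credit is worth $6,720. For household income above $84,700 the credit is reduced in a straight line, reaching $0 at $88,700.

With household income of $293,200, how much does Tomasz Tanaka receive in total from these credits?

$291

Energy Efficiency Rebate: 13% of the $11,800 excess over $281,400 is $1,534; credit = $1,825 − $1,534 = $291.
Rural Housing Credit: income exceeds $111,200 by $182,000 → 61 increments × $20 = $1,220 ≥ base, so the credit is $0.
Apprenticeship Credit: $293,200 is at or above $88,700, so the credit is $0.
Total: $291 + $0 + $0 = $291.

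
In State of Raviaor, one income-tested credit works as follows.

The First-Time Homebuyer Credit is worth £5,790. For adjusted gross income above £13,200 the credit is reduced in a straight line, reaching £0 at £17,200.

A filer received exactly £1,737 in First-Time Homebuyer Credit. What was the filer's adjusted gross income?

£1,737 is 1,737/5,790 of the full £5,790, so 4,053/5,790 of the £4,000 range has been used: income = £13,200 + £4,000 × 4,053/5,790 = £16,000.

£16,000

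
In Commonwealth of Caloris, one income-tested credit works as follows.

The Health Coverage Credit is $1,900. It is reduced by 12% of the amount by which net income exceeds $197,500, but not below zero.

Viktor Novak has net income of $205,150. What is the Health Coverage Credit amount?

Health Coverage Credit: 12% of the $7,650 excess over $197,500 is $918; credit = $1,900 − $918 = $982.

$982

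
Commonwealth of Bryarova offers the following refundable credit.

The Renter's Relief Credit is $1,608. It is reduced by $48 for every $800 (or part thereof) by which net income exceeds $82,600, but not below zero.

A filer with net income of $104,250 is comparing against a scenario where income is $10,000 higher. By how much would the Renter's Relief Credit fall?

$264

At $104,250 — income exceeds $82,600 by $21,650, which is 28 full-or-partial $800 increments; reduction = 28 × $48 = $1,344, leaving $264.
At $114,250 — income exceeds $82,600 by $31,650 → 40 increments × $48 = $1,920 ≥ base, so the credit is $0.
Lost: $264 − $0 = $264.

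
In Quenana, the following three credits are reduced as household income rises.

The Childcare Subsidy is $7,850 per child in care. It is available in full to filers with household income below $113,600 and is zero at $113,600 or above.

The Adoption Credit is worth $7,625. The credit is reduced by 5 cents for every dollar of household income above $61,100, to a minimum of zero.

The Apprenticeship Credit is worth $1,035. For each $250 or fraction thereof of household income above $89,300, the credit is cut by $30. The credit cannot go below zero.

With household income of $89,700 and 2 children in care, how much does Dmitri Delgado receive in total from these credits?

Childcare Subsidy: base = 2 × $7,850 = $15,700. $89,700 is below the $113,600 cutoff, so the full $15,700 applies.
Adoption Credit: 5% of the $28,600 excess over $61,100 is $1,430; credit = $7,625 − $1,430 = $6,195.
Apprenticeship Credit: income exceeds $89,300 by $400, which is 2 full-or-partial $250 increments; reduction = 2 × $30 = $60, leaving $975.
Total: $15,700 + $6,195 + $975 = $22,870.

$22,870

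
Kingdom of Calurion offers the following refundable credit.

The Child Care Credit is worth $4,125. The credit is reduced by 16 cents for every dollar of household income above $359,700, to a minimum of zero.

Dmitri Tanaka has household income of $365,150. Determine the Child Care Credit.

Child Care Credit: 16% of the $5,450 excess over $359,700 is $872; credit = $4,125 − $872 = $3,253.

$3,253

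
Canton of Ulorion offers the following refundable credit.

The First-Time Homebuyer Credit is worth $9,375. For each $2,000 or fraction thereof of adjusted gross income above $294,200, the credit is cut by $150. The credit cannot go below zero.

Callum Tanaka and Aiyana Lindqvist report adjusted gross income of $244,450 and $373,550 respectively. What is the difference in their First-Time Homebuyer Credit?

Callum ($244,450): First-Time Homebuyer Credit: $244,450 is at or below the $294,200 threshold, so the full $9,375 applies.
Aiyana ($373,550): First-Time Homebuyer Credit: income exceeds $294,200 by $79,350, which is 40 full-or-partial $2,000 increments; reduction = 40 × $150 = $6,000, leaving $3,375.
Difference: |$9,375 − $3,375| = $6,000.

$6,000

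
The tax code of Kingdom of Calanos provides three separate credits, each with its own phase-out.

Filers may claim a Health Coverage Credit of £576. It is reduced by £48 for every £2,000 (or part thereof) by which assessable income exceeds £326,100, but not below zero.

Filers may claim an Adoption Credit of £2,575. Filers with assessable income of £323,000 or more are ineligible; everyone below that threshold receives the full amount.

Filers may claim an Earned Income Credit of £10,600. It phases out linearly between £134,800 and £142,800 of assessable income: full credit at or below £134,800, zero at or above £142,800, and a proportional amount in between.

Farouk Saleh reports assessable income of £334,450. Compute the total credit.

Health Coverage Credit: income exceeds £326,100 by £8,350, which is 5 full-or-partial £2,000 increments; reduction = 5 × £48 = £240, leaving £336.
Adoption Credit: £334,450 meets or exceeds the £323,000 cutoff, so the credit is £0.
Earned Income Credit: £334,450 is at or above £142,800, so the credit is £0.
Total: £336 + £0 + £0 = £336.

£336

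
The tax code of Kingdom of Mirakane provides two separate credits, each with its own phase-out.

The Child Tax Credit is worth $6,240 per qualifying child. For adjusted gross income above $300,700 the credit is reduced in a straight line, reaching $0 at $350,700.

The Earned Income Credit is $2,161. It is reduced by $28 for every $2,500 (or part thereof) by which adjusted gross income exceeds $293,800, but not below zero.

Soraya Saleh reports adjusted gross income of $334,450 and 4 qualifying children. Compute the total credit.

Child Tax Credit: base = 4 × $6,240 = $24,960. $334,450 is $33,750 into a $50,000 phase-out range, leaving 16,250/50,000 of the credit: $24,960 × 16,250/50,000 = $8,112.
Earned Income Credit: income exceeds $293,800 by $40,650, which is 17 full-or-partial $2,500 increments; reduction = 17 × $28 = $476, leaving $1,685.
Total: $8,112 + $1,685 = $9,797.

$9,797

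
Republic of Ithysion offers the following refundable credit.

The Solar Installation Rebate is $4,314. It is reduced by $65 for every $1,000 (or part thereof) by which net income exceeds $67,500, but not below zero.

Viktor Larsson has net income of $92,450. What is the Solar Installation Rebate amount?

Solar Installation Rebate: income exceeds $67,500 by $24,950, which is 25 full-or-partial $1,000 increments; reduction = 25 × $65 = $1,625, leaving $2,689.

$2,689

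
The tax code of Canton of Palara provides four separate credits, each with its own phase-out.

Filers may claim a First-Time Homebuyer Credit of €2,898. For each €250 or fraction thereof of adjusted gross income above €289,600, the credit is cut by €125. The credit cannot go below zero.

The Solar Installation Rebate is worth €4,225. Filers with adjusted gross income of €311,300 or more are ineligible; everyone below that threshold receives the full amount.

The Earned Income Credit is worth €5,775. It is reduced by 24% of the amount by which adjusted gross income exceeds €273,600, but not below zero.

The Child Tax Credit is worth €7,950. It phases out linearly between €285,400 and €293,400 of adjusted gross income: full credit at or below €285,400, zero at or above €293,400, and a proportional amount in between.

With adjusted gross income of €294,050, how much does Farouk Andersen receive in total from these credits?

€5,740

First-Time Homebuyer Credit: income exceeds €289,600 by €4,450, which is 18 full-or-partial €250 increments; reduction = 18 × €125 = €2,250, leaving €648.
Solar Installation Rebate: €294,050 is below the €311,300 cutoff, so the full €4,225 applies.
Earned Income Credit: 24% of the €20,450 excess over €273,600 is €4,908; credit = €5,775 − €4,908 = €867.
Child Tax Credit: €294,050 is at or above €293,400, so the credit is €0.
Total: €648 + €4,225 + €867 + €0 = €5,740.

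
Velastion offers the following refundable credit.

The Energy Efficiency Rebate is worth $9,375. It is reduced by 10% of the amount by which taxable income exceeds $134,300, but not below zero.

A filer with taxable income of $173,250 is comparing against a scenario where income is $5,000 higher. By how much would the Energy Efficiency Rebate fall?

$500

At $173,250 — 10% of the $38,950 excess over $134,300 is $3,895; credit = $9,375 − $3,895 = $5,480.
At $178,250 — 10% of the $43,950 excess over $134,300 is $4,395; credit = $9,375 − $4,395 = $4,980.
Lost: $5,480 − $4,980 = $500.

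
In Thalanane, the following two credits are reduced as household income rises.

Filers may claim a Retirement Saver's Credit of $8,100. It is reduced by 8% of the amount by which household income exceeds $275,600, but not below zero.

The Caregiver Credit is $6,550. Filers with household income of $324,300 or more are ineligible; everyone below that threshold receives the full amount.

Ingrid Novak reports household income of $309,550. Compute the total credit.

$11,934

Retirement Saver's Credit: 8% of the $33,950 excess over $275,600 is $2,716; credit = $8,100 − $2,716 = $5,384.
Caregiver Credit: $309,550 is below the $324,300 cutoff, so the full $6,550 applies.
Total: $5,384 + $6,550 = $11,934.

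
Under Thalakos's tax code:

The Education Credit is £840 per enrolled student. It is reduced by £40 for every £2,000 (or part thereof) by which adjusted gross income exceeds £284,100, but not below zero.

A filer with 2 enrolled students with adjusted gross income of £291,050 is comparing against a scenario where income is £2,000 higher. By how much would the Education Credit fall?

£40

At £291,050 — base = 2 × £840 = £1,680. income exceeds £284,100 by £6,950, which is 4 full-or-partial £2,000 increments; reduction = 4 × £40 = £160, leaving £1,520.
At £293,050 — base = 2 × £840 = £1,680. income exceeds £284,100 by £8,950, which is 5 full-or-partial £2,000 increments; reduction = 5 × £40 = £200, leaving £1,480.
Lost: £1,520 − £1,480 = £40.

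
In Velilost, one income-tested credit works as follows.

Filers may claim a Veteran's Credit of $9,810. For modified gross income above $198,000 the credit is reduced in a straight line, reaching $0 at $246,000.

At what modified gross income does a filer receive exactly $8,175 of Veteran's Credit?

$206,000

$8,175 is 8,175/9,810 of the full $9,810, so 1,635/9,810 of the $48,000 range has been used: income = $198,000 + $48,000 × 1,635/9,810 = $206,000.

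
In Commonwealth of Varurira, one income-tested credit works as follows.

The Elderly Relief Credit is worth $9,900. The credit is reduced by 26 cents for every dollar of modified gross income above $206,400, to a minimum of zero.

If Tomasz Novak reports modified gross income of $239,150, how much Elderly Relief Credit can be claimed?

Elderly Relief Credit: 26% of the $32,750 excess over $206,400 is $8,515; credit = $9,900 − $8,515 = $1,385.

$1,385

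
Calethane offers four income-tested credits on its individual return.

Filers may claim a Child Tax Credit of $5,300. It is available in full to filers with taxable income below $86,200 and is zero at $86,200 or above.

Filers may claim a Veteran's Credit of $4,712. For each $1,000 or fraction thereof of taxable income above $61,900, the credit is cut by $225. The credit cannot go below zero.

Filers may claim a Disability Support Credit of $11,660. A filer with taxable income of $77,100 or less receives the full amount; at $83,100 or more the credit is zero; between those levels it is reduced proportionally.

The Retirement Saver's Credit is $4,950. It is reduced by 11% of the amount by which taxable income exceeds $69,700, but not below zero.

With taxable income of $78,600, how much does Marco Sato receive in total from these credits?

Child Tax Credit: $78,600 is below the $86,200 cutoff, so the full $5,300 applies.
Veteran's Credit: income exceeds $61,900 by $16,700, which is 17 full-or-partial $1,000 increments; reduction = 17 × $225 = $3,825, leaving $887.
Disability Support Credit: $78,600 is $1,500 into a $6,000 phase-out range, leaving 4,500/6,000 of the credit: $11,660 × 4,500/6,000 = $8,745.
Retirement Saver's Credit: 11% of the $8,900 excess over $69,700 is $979; credit = $4,950 − $979 = $3,971.
Total: $5,300 + $887 + $8,745 + $3,971 = $18,903.

$18,903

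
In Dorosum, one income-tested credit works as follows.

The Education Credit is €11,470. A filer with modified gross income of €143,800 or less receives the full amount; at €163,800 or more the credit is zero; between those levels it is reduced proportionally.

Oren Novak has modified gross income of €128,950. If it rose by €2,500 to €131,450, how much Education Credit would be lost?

At €128,950 — €128,950 is at or below the €143,800 threshold, so the full €11,470 applies.
At €131,450 — €131,450 is at or below the €143,800 threshold, so the full €11,470 applies.
Lost: €11,470 − €11,470 = €0.

€0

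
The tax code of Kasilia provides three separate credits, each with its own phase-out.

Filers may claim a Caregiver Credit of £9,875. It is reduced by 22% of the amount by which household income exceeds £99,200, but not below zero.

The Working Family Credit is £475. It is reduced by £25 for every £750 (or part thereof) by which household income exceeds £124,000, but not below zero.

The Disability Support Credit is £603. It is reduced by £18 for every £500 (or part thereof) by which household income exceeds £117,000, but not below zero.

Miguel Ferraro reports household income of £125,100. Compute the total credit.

£4,899

Caregiver Credit: 22% of the £25,900 excess over £99,200 is £5,698; credit = £9,875 − £5,698 = £4,177.
Working Family Credit: income exceeds £124,000 by £1,100, which is 2 full-or-partial £750 increments; reduction = 2 × £25 = £50, leaving £425.
Disability Support Credit: income exceeds £117,000 by £8,100, which is 17 full-or-partial £500 increments; reduction = 17 × £18 = £306, leaving £297.
Total: £4,177 + £425 + £297 = £4,899.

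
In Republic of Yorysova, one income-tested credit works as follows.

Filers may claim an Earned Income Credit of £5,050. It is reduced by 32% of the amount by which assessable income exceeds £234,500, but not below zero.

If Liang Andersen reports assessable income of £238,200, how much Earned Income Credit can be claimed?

£3,866

Earned Income Credit: 32% of the £3,700 excess over £234,500 is £1,184; credit = £5,050 − £1,184 = £3,866.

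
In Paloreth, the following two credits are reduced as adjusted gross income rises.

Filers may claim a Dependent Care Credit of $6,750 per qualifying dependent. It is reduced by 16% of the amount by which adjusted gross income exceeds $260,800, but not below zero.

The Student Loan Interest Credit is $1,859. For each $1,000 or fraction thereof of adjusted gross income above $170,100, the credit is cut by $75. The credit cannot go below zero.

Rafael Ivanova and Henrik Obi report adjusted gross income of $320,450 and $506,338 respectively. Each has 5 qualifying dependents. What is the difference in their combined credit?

Rafael ($320,450): Dependent Care Credit: base = 5 × $6,750 = $33,750. 16% of the $59,650 excess over $260,800 is $9,544; credit = $33,750 − $9,544 = $24,206. Student Loan Interest Credit: income exceeds $170,100 by $150,350 → 151 increments × $75 = $11,325 ≥ base, so the credit is $0. total $24,206 + $0 = $24,206
Henrik ($506,338): Dependent Care Credit: base = 5 × $6,750 = $33,750. 16% of the $245,538 excess over $260,800 is $39,286.08 ≥ base, so the credit is $0. Student Loan Interest Credit: income exceeds $170,100 by $336,238 → 337 increments × $75 = $25,275 ≥ base, so the credit is $0. total $0 + $0 = $0
Difference: |$24,206 − $0| = $24,206.

$24,206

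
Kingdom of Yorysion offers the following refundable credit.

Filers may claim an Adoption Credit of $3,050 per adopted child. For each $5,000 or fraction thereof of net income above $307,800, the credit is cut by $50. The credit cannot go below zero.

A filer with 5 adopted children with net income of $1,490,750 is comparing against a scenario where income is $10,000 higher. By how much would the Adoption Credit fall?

$100

At $1,490,750 — base = 5 × $3,050 = $15,250. income exceeds $307,800 by $1,182,950, which is 237 full-or-partial $5,000 increments; reduction = 237 × $50 = $11,850, leaving $3,400.
At $1,500,750 — base = 5 × $3,050 = $15,250. income exceeds $307,800 by $1,192,950, which is 239 full-or-partial $5,000 increments; reduction = 239 × $50 = $11,950, leaving $3,300.
Lost: $3,400 − $3,300 = $100.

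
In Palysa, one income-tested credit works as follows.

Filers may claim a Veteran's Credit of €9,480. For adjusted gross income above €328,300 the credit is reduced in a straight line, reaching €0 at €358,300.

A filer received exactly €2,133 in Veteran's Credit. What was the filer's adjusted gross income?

€2,133 is 2,133/9,480 of the full €9,480, so 7,347/9,480 of the €30,000 range has been used: income = €328,300 + €30,000 × 7,347/9,480 = €351,550.

€351,550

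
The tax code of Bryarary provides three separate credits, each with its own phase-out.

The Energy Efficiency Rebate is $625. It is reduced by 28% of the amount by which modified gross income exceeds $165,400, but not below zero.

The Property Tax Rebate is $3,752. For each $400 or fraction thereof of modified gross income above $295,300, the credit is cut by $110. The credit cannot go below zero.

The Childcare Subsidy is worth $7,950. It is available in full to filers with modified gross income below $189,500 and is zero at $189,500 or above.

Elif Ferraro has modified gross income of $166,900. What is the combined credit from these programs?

$11,907

Energy Efficiency Rebate: 28% of the $1,500 excess over $165,400 is $420; credit = $625 − $420 = $205.
Property Tax Rebate: $166,900 is at or below the $295,300 threshold, so the full $3,752 applies.
Childcare Subsidy: $166,900 is below the $189,500 cutoff, so the full $7,950 applies.
Total: $205 + $3,752 + $7,950 = $11,907.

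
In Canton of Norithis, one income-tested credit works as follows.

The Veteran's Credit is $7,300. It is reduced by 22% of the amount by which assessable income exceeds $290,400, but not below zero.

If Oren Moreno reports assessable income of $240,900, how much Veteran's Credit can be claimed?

Veteran's Credit: $240,900 is at or below the $290,400 threshold, so the full $7,300 applies.

$7,300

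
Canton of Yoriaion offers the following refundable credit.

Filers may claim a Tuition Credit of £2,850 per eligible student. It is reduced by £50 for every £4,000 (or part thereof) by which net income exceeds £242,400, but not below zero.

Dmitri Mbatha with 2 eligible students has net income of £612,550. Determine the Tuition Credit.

Tuition Credit: base = 2 × £2,850 = £5,700. income exceeds £242,400 by £370,150, which is 93 full-or-partial £4,000 increments; reduction = 93 × £50 = £4,650, leaving £1,050.

£1,050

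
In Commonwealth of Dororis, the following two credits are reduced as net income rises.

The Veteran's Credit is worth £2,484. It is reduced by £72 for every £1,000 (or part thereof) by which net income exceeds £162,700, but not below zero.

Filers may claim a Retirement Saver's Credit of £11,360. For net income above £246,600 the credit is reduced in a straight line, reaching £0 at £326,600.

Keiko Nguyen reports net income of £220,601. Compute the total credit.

Veteran's Credit: income exceeds £162,700 by £57,901 → 58 increments × £72 = £4,176 ≥ base, so the credit is £0.
Retirement Saver's Credit: £220,601 is at or below the £246,600 threshold, so the full £11,360 applies.
Total: £0 + £11,360 = £11,360.

£11,360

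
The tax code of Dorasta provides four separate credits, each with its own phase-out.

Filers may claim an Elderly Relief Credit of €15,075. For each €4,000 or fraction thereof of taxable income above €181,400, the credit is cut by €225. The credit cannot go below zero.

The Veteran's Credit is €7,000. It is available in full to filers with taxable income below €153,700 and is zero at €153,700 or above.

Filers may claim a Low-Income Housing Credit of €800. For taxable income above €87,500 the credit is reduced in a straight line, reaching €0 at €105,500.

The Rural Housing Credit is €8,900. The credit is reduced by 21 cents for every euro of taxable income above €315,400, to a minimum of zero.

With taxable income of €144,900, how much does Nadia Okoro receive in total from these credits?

Elderly Relief Credit: €144,900 is at or below the €181,400 threshold, so the full €15,075 applies.
Veteran's Credit: €144,900 is below the €153,700 cutoff, so the full €7,000 applies.
Low-Income Housing Credit: €144,900 is at or above €105,500, so the credit is €0.
Rural Housing Credit: €144,900 is at or below the €315,400 threshold, so the full €8,900 applies.
Total: €15,075 + €7,000 + €0 + €8,900 = €30,975.

€30,975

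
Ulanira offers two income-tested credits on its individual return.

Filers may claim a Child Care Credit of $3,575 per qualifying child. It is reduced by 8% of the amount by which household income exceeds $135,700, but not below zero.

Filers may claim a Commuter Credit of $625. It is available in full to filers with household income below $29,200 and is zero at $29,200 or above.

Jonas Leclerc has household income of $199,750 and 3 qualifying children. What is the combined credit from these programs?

$5,601

Child Care Credit: base = 3 × $3,575 = $10,725. 8% of the $64,050 excess over $135,700 is $5,124; credit = $10,725 − $5,124 = $5,601.
Commuter Credit: $199,750 meets or exceeds the $29,200 cutoff, so the credit is $0.
Total: $5,601 + $0 = $5,601.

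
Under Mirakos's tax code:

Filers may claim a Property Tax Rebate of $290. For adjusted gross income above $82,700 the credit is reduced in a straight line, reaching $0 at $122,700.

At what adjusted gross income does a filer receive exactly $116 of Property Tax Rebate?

$106,700

$116 is 116/290 of the full $290, so 174/290 of the $40,000 range has been used: income = $82,700 + $40,000 × 174/290 = $106,700.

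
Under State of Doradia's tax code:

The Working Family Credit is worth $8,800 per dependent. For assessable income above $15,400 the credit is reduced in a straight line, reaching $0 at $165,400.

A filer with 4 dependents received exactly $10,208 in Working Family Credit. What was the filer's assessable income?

Full credit = 4 × $8,800 = $35,200.
$10,208 is 10,208/35,200 of the full $35,200, so 24,992/35,200 of the $150,000 range has been used: income = $15,400 + $150,000 × 24,992/35,200 = $121,900.

$121,900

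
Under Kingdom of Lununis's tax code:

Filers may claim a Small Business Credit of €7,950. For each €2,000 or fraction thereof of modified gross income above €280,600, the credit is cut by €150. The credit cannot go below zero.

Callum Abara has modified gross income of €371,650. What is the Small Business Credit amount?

Small Business Credit: income exceeds €280,600 by €91,050, which is 46 full-or-partial €2,000 increments; reduction = 46 × €150 = €6,900, leaving €1,050.

€1,050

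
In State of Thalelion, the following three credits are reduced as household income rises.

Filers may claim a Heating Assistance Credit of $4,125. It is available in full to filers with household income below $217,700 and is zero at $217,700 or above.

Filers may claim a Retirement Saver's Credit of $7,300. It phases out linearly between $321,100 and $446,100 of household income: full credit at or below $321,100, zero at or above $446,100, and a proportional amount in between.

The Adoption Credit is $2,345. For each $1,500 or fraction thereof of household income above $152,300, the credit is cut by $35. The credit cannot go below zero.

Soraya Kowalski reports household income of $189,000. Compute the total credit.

Heating Assistance Credit: $189,000 is below the $217,700 cutoff, so the full $4,125 applies.
Retirement Saver's Credit: $189,000 is at or below the $321,100 threshold, so the full $7,300 applies.
Adoption Credit: income exceeds $152,300 by $36,700, which is 25 full-or-partial $1,500 increments; reduction = 25 × $35 = $875, leaving $1,470.
Total: $4,125 + $7,300 + $1,470 = $12,895.

$12,895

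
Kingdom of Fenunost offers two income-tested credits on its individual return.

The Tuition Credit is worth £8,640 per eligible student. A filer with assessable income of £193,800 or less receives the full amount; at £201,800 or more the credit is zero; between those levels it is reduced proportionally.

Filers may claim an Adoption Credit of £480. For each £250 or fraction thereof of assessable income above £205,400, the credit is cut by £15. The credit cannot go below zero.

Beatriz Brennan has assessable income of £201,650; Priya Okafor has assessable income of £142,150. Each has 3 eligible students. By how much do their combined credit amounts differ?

£25,434

Beatriz (£201,650): Tuition Credit: base = 3 × £8,640 = £25,920. £201,650 is £7,850 into a £8,000 phase-out range, leaving 150/8,000 of the credit: £25,920 × 150/8,000 = £486. Adoption Credit: £201,650 is at or below the £205,400 threshold, so the full £480 applies. total £486 + £480 = £966
Priya (£142,150): Tuition Credit: base = 3 × £8,640 = £25,920. £142,150 is at or below the £193,800 threshold, so the full £25,920 applies. Adoption Credit: £142,150 is at or below the £205,400 threshold, so the full £480 applies. total £25,920 + £480 = £26,400
Difference: |£966 − £26,400| = £25,434.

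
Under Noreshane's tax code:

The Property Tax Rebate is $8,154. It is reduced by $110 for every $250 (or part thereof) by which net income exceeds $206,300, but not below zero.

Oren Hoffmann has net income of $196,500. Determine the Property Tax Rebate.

$8,154

Property Tax Rebate: $196,500 is at or below the $206,300 threshold, so the full $8,154 applies.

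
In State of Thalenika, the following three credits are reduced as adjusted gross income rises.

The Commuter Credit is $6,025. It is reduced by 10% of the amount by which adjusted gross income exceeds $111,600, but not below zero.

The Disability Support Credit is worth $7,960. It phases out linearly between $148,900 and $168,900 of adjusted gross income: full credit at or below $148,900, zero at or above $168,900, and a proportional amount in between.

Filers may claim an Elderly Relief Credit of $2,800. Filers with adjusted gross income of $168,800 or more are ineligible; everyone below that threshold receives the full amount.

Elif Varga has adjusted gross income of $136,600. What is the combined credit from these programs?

Commuter Credit: 10% of the $25,000 excess over $111,600 is $2,500; credit = $6,025 − $2,500 = $3,525.
Disability Support Credit: $136,600 is at or below the $148,900 threshold, so the full $7,960 applies.
Elderly Relief Credit: $136,600 is below the $168,800 cutoff, so the full $2,800 applies.
Total: $3,525 + $7,960 + $2,800 = $14,285.

$14,285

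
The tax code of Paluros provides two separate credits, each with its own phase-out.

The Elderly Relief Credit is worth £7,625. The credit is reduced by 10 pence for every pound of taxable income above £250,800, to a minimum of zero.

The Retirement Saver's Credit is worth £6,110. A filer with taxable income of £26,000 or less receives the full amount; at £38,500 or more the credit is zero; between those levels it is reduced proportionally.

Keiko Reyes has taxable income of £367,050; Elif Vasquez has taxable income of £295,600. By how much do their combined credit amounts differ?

Keiko (£367,050): Elderly Relief Credit: 10% of the £116,250 excess over £250,800 is £11,625 ≥ base, so the credit is £0. Retirement Saver's Credit: £367,050 is at or above £38,500, so the credit is £0. total £0 + £0 = £0
Elif (£295,600): Elderly Relief Credit: 10% of the £44,800 excess over £250,800 is £4,480; credit = £7,625 − £4,480 = £3,145. Retirement Saver's Credit: £295,600 is at or above £38,500, so the credit is £0. total £3,145 + £0 = £3,145
Difference: |£0 − £3,145| = £3,145.

£3,145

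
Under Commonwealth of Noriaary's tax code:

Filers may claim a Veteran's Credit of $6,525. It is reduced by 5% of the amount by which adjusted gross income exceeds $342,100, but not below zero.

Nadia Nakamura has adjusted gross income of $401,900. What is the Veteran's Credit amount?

$3,535

Veteran's Credit: 5% of the $59,800 excess over $342,100 is $2,990; credit = $6,525 − $2,990 = $3,535.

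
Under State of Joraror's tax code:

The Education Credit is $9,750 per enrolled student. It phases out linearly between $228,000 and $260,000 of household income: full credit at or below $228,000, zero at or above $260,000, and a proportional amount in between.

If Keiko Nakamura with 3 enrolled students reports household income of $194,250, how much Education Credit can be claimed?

$29,250

Education Credit: base = 3 × $9,750 = $29,250. $194,250 is at or below the $228,000 threshold, so the full $29,250 applies.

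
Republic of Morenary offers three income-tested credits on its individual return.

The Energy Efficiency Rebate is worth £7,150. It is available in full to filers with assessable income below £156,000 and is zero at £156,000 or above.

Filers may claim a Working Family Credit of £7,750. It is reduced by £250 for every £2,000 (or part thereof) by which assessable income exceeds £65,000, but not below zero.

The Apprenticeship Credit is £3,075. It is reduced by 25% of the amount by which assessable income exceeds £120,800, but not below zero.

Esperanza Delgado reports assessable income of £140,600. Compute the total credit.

£7,150

Energy Efficiency Rebate: £140,600 is below the £156,000 cutoff, so the full £7,150 applies.
Working Family Credit: income exceeds £65,000 by £75,600 → 38 increments × £250 = £9,500 ≥ base, so the credit is £0.
Apprenticeship Credit: 25% of the £19,800 excess over £120,800 is £4,950 ≥ base, so the credit is £0.
Total: £7,150 + £0 + £0 = £7,150.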